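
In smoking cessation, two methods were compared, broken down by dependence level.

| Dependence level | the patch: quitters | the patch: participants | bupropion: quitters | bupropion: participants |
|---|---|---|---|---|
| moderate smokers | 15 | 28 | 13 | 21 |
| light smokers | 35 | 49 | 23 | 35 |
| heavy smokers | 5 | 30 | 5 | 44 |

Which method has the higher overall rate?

the patch

Moderate smokers: the patch 15/28 = 53.6%, bupropion 13/21 = 61.9% → bupropion
Light smokers: the patch 35/49 = 71.4%, bupropion 23/35 = 65.7% → the patch
Heavy smokers: the patch 5/30 = 16.7%, bupropion 5/44 = 11.4% → the patch
Overall: the patch 55/107 = 51.4%, bupropion 41/100 = 41.0% → the patch
(Neither sweeps every dependence group, but the patch has the higher pooled rate.)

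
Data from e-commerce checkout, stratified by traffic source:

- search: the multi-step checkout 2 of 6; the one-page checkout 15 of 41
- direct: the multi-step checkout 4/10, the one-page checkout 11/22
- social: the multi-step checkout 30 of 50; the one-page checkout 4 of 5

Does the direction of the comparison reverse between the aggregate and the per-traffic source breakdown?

Search: the multi-step checkout 2/6 = 33.3%, the one-page checkout 15/41 = 36.6% → the one-page checkout
Direct: the multi-step checkout 4/10 = 40.0%, the one-page checkout 11/22 = 50.0% → the one-page checkout
Social: the multi-step checkout 30/50 = 60.0%, the one-page checkout 4/5 = 80.0% → the one-page checkout
Overall: the multi-step checkout 36/66 = 54.5%, the one-page checkout 30/68 = 44.1% → the multi-step checkout
The one-page checkout wins each traffic group but the multi-step checkout wins overall — the comparison reverses. The one-page checkout's sessions skew toward search, which has a lower base rate.

Yes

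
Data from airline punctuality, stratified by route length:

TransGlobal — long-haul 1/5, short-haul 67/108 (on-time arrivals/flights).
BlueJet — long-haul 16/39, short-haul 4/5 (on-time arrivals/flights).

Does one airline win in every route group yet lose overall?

Long-haul: TransGlobal 1/5 = 20.0%, BlueJet 16/39 = 41.0% → BlueJet
Short-haul: TransGlobal 67/108 = 62.0%, BlueJet 4/5 = 80.0% → BlueJet
Overall: TransGlobal 68/113 = 60.2%, BlueJet 20/44 = 45.5% → TransGlobal
BlueJet wins each route group but TransGlobal wins overall — the comparison reverses. BlueJet's flights skew toward long-haul, which has a lower base rate.

Yes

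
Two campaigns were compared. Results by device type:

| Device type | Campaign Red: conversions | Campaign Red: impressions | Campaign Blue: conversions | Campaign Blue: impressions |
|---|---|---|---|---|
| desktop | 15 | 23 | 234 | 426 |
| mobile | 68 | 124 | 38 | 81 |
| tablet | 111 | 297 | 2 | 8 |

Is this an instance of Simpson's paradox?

Yes

Desktop: Campaign Red 15/23 = 65.2%, Campaign Blue 234/426 = 54.9% → Campaign Red
Mobile: Campaign Red 68/124 = 54.8%, Campaign Blue 38/81 = 46.9% → Campaign Red
Tablet: Campaign Red 111/297 = 37.4%, Campaign Blue 2/8 = 25.0% → Campaign Red
Overall: Campaign Red 194/444 = 43.7%, Campaign Blue 274/515 = 53.2% → Campaign Blue
Campaign Red wins each device group but Campaign Blue wins overall — the comparison reverses. Campaign Red's impressions skew toward tablet, which has a lower base rate.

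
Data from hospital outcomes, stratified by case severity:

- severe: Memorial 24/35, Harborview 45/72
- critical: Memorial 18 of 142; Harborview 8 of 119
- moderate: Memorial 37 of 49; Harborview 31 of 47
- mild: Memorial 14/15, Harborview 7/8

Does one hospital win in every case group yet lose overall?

Severe: Memorial 24/35 = 68.6%, Harborview 45/72 = 62.5% → Memorial
Critical: Memorial 18/142 = 12.7%, Harborview 8/119 = 6.7% → Memorial
Moderate: Memorial 37/49 = 75.5%, Harborview 31/47 = 66.0% → Memorial
Mild: Memorial 14/15 = 93.3%, Harborview 7/8 = 87.5% → Memorial
Overall: Memorial 93/241 = 38.6%, Harborview 91/246 = 37.0% → Memorial
Memorial wins overall and in every case group — no reversal.

No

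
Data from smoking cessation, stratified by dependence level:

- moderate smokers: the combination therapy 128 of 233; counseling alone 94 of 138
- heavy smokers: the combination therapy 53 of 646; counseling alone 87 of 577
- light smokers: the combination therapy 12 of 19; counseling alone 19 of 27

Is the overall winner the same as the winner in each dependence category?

Moderate smokers: the combination therapy 128/233 = 54.9%, counseling alone 94/138 = 68.1% → counseling alone
Heavy smokers: the combination therapy 53/646 = 8.2%, counseling alone 87/577 = 15.1% → counseling alone
Light smokers: the combination therapy 12/19 = 63.2%, counseling alone 19/27 = 70.4% → counseling alone
Overall: the combination therapy 193/898 = 21.5%, counseling alone 200/742 = 27.0% → counseling alone
Counseling alone wins overall and in every dependence group — no reversal.

Yes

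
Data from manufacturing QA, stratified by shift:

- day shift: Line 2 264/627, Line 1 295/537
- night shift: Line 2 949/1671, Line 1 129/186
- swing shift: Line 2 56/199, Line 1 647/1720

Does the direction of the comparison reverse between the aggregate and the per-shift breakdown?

Yes

Day shift: Line 2 264/627 = 42.1%, Line 1 295/537 = 54.9% → Line 1
Night shift: Line 2 949/1671 = 56.8%, Line 1 129/186 = 69.4% → Line 1
Swing shift: Line 2 56/199 = 28.1%, Line 1 647/1720 = 37.6% → Line 1
Overall: Line 2 1269/2497 = 50.8%, Line 1 1071/2443 = 43.8% → Line 2
Line 1 wins each shift group but Line 2 wins overall — the comparison reverses. Line 1's units skew toward swing shift, which has a lower base rate.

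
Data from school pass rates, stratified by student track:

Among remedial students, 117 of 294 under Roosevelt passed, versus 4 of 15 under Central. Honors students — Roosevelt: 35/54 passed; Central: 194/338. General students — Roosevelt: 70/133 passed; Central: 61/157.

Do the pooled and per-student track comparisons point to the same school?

Remedial: Roosevelt 117/294 = 39.8%, Central 4/15 = 26.7% → Roosevelt
Honors: Roosevelt 35/54 = 64.8%, Central 194/338 = 57.4% → Roosevelt
General: Roosevelt 70/133 = 52.6%, Central 61/157 = 38.9% → Roosevelt
Overall: Roosevelt 222/481 = 46.2%, Central 259/510 = 50.8% → Central
Roosevelt wins each student group but Central wins overall — the comparison reverses. Roosevelt's students skew toward remedial, which has a lower base rate.

No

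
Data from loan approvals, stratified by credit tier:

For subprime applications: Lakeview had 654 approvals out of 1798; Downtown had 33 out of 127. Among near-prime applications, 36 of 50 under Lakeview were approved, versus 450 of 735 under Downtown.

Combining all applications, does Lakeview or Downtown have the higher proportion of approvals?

Subprime: Lakeview 654/1798 = 36.4%, Downtown 33/127 = 26.0% → Lakeview
Near-prime: Lakeview 36/50 = 72.0%, Downtown 450/735 = 61.2% → Lakeview
Overall: Lakeview 690/1848 = 37.3%, Downtown 483/862 = 56.0% → Downtown
(Lakeview wins every credit group but Downtown wins overall — Lakeview's applications skew toward the low-rate subprime group.)

Downtown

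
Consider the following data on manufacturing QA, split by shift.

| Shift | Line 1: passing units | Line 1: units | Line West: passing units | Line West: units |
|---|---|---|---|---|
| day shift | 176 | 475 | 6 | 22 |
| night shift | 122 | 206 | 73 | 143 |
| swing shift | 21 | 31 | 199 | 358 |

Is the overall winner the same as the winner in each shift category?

Day shift: Line 1 176/475 = 37.1%, Line West 6/22 = 27.3% → Line 1
Night shift: Line 1 122/206 = 59.2%, Line West 73/143 = 51.0% → Line 1
Swing shift: Line 1 21/31 = 67.7%, Line West 199/358 = 55.6% → Line 1
Overall: Line 1 319/712 = 44.8%, Line West 278/523 = 53.2% → Line West
Line 1 wins each shift group but Line West wins overall — the comparison reverses. Line 1's units skew toward day shift, which has a lower base rate.

No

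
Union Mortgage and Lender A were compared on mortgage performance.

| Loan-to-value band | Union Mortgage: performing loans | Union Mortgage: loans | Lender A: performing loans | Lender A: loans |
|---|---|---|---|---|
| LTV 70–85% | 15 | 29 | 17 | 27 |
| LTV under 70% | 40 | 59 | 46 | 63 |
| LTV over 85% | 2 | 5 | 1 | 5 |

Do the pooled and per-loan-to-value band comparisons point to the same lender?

LTV 70–85%: Union Mortgage 15/29 = 51.7%, Lender A 17/27 = 63.0% → Lender A
LTV under 70%: Union Mortgage 40/59 = 67.8%, Lender A 46/63 = 73.0% → Lender A
LTV over 85%: Union Mortgage 2/5 = 40.0%, Lender A 1/5 = 20.0% → Union Mortgage
Overall: Union Mortgage 57/93 = 61.3%, Lender A 64/95 = 67.4% → Lender A
Neither sweeps: Union Mortgage wins 1 of 3 groups, Lender A wins 2. Lender A wins overall but not every group — no Simpson reversal.

No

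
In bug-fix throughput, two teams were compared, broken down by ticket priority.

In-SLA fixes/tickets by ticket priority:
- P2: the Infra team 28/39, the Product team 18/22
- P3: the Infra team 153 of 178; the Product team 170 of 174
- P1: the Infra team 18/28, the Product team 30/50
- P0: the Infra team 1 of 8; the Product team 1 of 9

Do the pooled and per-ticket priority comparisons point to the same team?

No

P2: the Infra team 28/39 = 71.8%, the Product team 18/22 = 81.8% → the Product team
P3: the Infra team 153/178 = 86.0%, the Product team 170/174 = 97.7% → the Product team
P1: the Infra team 18/28 = 64.3%, the Product team 30/50 = 60.0% → the Infra team
P0: the Infra team 1/8 = 12.5%, the Product team 1/9 = 11.1% → the Infra team
Overall: the Infra team 200/253 = 79.1%, the Product team 219/255 = 85.9% → the Product team
Neither sweeps: the Infra team wins 2 of 4 groups, the Product team wins 2. The Product team wins overall but not every group — no Simpson reversal.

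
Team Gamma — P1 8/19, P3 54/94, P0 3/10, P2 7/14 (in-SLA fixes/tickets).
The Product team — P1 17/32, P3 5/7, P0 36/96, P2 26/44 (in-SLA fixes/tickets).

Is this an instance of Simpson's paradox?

Yes

P1: Team Gamma 8/19 = 42.1%, the Product team 17/32 = 53.1% → the Product team
P3: Team Gamma 54/94 = 57.4%, the Product team 5/7 = 71.4% → the Product team
P0: Team Gamma 3/10 = 30.0%, the Product team 36/96 = 37.5% → the Product team
P2: Team Gamma 7/14 = 50.0%, the Product team 26/44 = 59.1% → the Product team
Overall: Team Gamma 72/137 = 52.6%, the Product team 84/179 = 46.9% → Team Gamma
The Product team wins each ticket group but Team Gamma wins overall — the comparison reverses. The Product team's tickets skew toward P0, which has a lower base rate.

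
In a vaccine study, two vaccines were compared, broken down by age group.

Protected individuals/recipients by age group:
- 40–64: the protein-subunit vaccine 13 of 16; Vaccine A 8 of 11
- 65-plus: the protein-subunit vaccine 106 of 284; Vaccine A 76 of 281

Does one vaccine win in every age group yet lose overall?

No

40–64: the protein-subunit vaccine 13/16 = 81.2%, Vaccine A 8/11 = 72.7% → the protein-subunit vaccine
65-plus: the protein-subunit vaccine 106/284 = 37.3%, Vaccine A 76/281 = 27.0% → the protein-subunit vaccine
Overall: the protein-subunit vaccine 119/300 = 39.7%, Vaccine A 84/292 = 28.8% → the protein-subunit vaccine
The protein-subunit vaccine wins overall and in every age group — no reversal.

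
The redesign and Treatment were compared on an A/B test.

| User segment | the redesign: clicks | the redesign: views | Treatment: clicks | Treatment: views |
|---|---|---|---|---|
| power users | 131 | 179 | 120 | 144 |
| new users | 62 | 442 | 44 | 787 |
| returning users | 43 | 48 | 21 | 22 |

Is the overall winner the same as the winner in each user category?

Power users: the redesign 131/179 = 73.2%, Treatment 120/144 = 83.3% → Treatment
New users: the redesign 62/442 = 14.0%, Treatment 44/787 = 5.6% → the redesign
Returning users: the redesign 43/48 = 89.6%, Treatment 21/22 = 95.5% → Treatment
Overall: the redesign 236/669 = 35.3%, Treatment 185/953 = 19.4% → the redesign
Neither sweeps: the redesign wins 1 of 3 groups, Treatment wins 2. The redesign wins overall but not every group — no Simpson reversal.

No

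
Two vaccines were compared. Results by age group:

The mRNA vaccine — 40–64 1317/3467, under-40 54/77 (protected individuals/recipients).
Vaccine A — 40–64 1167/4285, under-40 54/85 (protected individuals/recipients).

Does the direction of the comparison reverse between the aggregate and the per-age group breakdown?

40–64: the mRNA vaccine 1317/3467 = 38.0%, Vaccine A 1167/4285 = 27.2% → the mRNA vaccine
Under-40: the mRNA vaccine 54/77 = 70.1%, Vaccine A 54/85 = 63.5% → the mRNA vaccine
Overall: the mRNA vaccine 1371/3544 = 38.7%, Vaccine A 1221/4370 = 27.9% → the mRNA vaccine
The mRNA vaccine wins overall and in every age group — no reversal.

No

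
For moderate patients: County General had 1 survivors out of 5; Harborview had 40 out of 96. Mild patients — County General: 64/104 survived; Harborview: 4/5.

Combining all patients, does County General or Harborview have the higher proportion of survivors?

County General

Moderate: County General 1/5 = 20.0%, Harborview 40/96 = 41.7% → Harborview
Mild: County General 64/104 = 61.5%, Harborview 4/5 = 80.0% → Harborview
Overall: County General 65/109 = 59.6%, Harborview 44/101 = 43.6% → County General
(Harborview wins every case group but County General wins overall — Harborview's patients skew toward the low-rate moderate group.)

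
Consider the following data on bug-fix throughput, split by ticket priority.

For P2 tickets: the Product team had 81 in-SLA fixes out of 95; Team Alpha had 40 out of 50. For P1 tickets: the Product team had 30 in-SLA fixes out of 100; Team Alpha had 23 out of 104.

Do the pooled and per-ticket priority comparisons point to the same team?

P2: the Product team 81/95 = 85.3%, Team Alpha 40/50 = 80.0% → the Product team
P1: the Product team 30/100 = 30.0%, Team Alpha 23/104 = 22.1% → the Product team
Overall: the Product team 111/195 = 56.9%, Team Alpha 63/154 = 40.9% → the Product team
The Product team wins overall and in every ticket group — no reversal.

Yes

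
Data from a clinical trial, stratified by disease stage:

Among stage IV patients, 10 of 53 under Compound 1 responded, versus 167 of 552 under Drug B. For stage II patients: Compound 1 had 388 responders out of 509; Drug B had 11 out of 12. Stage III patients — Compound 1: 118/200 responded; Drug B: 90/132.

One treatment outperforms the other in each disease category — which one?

Drug B

Stage IV: Compound 1 10/53 = 18.9%, Drug B 167/552 = 30.3% → Drug B
Stage II: Compound 1 388/509 = 76.2%, Drug B 11/12 = 91.7% → Drug B
Stage III: Compound 1 118/200 = 59.0%, Drug B 90/132 = 68.2% → Drug B
Drug B has the higher rate in all 3 groups.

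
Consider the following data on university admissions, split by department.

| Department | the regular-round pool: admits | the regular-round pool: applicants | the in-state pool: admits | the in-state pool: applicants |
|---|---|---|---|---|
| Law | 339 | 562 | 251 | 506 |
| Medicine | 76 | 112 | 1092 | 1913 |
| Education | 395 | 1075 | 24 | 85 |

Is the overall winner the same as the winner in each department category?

No

Law: the regular-round pool 339/562 = 60.3%, the in-state pool 251/506 = 49.6% → the regular-round pool
Medicine: the regular-round pool 76/112 = 67.9%, the in-state pool 1092/1913 = 57.1% → the regular-round pool
Education: the regular-round pool 395/1075 = 36.7%, the in-state pool 24/85 = 28.2% → the regular-round pool
Overall: the regular-round pool 810/1749 = 46.3%, the in-state pool 1367/2504 = 54.6% → the in-state pool
The regular-round pool wins each department group but the in-state pool wins overall — the comparison reverses. The regular-round pool's applicants skew toward Education, which has a lower base rate.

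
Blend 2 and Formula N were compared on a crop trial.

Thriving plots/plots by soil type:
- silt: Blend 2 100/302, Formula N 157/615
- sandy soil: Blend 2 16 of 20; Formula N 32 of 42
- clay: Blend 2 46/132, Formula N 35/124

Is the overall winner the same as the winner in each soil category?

Silt: Blend 2 100/302 = 33.1%, Formula N 157/615 = 25.5% → Blend 2
Sandy soil: Blend 2 16/20 = 80.0%, Formula N 32/42 = 76.2% → Blend 2
Clay: Blend 2 46/132 = 34.8%, Formula N 35/124 = 28.2% → Blend 2
Overall: Blend 2 162/454 = 35.7%, Formula N 224/781 = 28.7% → Blend 2
Blend 2 wins overall and in every soil group — no reversal.

Yes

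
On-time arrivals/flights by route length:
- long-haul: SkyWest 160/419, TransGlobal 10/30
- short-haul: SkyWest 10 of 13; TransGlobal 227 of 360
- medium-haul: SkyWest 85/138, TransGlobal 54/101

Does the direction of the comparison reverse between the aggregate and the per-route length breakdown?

Long-haul: SkyWest 160/419 = 38.2%, TransGlobal 10/30 = 33.3% → SkyWest
Short-haul: SkyWest 10/13 = 76.9%, TransGlobal 227/360 = 63.1% → SkyWest
Medium-haul: SkyWest 85/138 = 61.6%, TransGlobal 54/101 = 53.5% → SkyWest
Overall: SkyWest 255/570 = 44.7%, TransGlobal 291/491 = 59.3% → TransGlobal
SkyWest wins each route group but TransGlobal wins overall — the comparison reverses. SkyWest's flights skew toward long-haul, which has a lower base rate.

Yes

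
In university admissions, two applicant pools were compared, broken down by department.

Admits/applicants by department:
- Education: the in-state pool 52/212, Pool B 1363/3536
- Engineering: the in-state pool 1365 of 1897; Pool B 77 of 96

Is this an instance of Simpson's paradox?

Education: the in-state pool 52/212 = 24.5%, Pool B 1363/3536 = 38.5% → Pool B
Engineering: the in-state pool 1365/1897 = 72.0%, Pool B 77/96 = 80.2% → Pool B
Overall: the in-state pool 1417/2109 = 67.2%, Pool B 1440/3632 = 39.6% → the in-state pool
Pool B wins each department group but the in-state pool wins overall — the comparison reverses. Pool B's applicants skew toward Education, which has a lower base rate.

Yes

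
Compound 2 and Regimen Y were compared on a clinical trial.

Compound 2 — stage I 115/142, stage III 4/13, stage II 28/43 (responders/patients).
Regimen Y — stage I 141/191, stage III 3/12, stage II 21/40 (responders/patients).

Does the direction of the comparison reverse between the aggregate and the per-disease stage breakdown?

Stage I: Compound 2 115/142 = 81.0%, Regimen Y 141/191 = 73.8% → Compound 2
Stage III: Compound 2 4/13 = 30.8%, Regimen Y 3/12 = 25.0% → Compound 2
Stage II: Compound 2 28/43 = 65.1%, Regimen Y 21/40 = 52.5% → Compound 2
Overall: Compound 2 147/198 = 74.2%, Regimen Y 165/243 = 67.9% → Compound 2
Compound 2 wins overall and in every disease group — no reversal.

No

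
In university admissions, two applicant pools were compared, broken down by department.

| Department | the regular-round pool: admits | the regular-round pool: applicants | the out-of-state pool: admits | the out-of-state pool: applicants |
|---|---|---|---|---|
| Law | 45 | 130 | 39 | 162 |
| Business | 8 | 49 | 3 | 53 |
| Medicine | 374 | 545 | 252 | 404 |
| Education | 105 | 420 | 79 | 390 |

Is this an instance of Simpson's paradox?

No

Law: the regular-round pool 45/130 = 34.6%, the out-of-state pool 39/162 = 24.1% → the regular-round pool
Business: the regular-round pool 8/49 = 16.3%, the out-of-state pool 3/53 = 5.7% → the regular-round pool
Medicine: the regular-round pool 374/545 = 68.6%, the out-of-state pool 252/404 = 62.4% → the regular-round pool
Education: the regular-round pool 105/420 = 25.0%, the out-of-state pool 79/390 = 20.3% → the regular-round pool
Overall: the regular-round pool 532/1144 = 46.5%, the out-of-state pool 373/1009 = 37.0% → the regular-round pool
The regular-round pool wins overall and in every department group — no reversal.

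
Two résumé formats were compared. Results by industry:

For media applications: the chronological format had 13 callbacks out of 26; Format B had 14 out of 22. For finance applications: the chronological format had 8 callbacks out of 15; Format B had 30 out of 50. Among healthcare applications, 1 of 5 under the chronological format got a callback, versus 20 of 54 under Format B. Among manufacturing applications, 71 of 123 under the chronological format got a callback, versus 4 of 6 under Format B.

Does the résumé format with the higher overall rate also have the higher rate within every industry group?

Media: the chronological format 13/26 = 50.0%, Format B 14/22 = 63.6% → Format B
Finance: the chronological format 8/15 = 53.3%, Format B 30/50 = 60.0% → Format B
Healthcare: the chronological format 1/5 = 20.0%, Format B 20/54 = 37.0% → Format B
Manufacturing: the chronological format 71/123 = 57.7%, Format B 4/6 = 66.7% → Format B
Overall: the chronological format 93/169 = 55.0%, Format B 68/132 = 51.5% → the chronological format
Format B wins each industry group but the chronological format wins overall — the comparison reverses. Format B's applications skew toward healthcare, which has a lower base rate.

No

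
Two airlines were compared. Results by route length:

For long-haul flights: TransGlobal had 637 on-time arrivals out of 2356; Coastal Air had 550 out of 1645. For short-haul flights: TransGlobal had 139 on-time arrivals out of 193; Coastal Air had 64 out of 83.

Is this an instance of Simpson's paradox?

Long-haul: TransGlobal 637/2356 = 27.0%, Coastal Air 550/1645 = 33.4% → Coastal Air
Short-haul: TransGlobal 139/193 = 72.0%, Coastal Air 64/83 = 77.1% → Coastal Air
Overall: TransGlobal 776/2549 = 30.4%, Coastal Air 614/1728 = 35.5% → Coastal Air
Coastal Air wins overall and in every route group — no reversal.

No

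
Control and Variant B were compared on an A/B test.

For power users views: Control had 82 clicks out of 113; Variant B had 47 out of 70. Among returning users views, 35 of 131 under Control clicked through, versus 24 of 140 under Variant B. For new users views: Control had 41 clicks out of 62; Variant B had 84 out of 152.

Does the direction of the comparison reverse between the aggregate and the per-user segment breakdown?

No

Power users: Control 82/113 = 72.6%, Variant B 47/70 = 67.1% → Control
Returning users: Control 35/131 = 26.7%, Variant B 24/140 = 17.1% → Control
New users: Control 41/62 = 66.1%, Variant B 84/152 = 55.3% → Control
Overall: Control 158/306 = 51.6%, Variant B 155/362 = 42.8% → Control
Control wins overall and in every user group — no reversal.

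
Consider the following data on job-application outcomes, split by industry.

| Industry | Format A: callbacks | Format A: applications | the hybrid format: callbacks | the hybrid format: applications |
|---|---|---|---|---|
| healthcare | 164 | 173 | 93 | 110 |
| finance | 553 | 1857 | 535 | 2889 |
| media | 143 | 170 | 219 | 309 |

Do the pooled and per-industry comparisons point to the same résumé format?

Yes

Healthcare: Format A 164/173 = 94.8%, the hybrid format 93/110 = 84.5% → Format A
Finance: Format A 553/1857 = 29.8%, the hybrid format 535/2889 = 18.5% → Format A
Media: Format A 143/170 = 84.1%, the hybrid format 219/309 = 70.9% → Format A
Overall: Format A 860/2200 = 39.1%, the hybrid format 847/3308 = 25.6% → Format A
Format A wins overall and in every industry group — no reversal.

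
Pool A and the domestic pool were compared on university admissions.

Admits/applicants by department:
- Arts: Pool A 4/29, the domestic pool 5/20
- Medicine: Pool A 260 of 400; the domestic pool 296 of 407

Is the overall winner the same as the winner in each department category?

Arts: Pool A 4/29 = 13.8%, the domestic pool 5/20 = 25.0% → the domestic pool
Medicine: Pool A 260/400 = 65.0%, the domestic pool 296/407 = 72.7% → the domestic pool
Overall: Pool A 264/429 = 61.5%, the domestic pool 301/427 = 70.5% → the domestic pool
The domestic pool wins overall and in every department group — no reversal.

Yes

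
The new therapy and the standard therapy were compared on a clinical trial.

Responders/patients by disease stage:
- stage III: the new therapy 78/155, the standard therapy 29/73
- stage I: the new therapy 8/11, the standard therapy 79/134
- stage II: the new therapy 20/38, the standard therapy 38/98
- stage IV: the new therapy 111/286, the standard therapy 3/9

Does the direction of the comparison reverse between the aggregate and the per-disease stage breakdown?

Stage III: the new therapy 78/155 = 50.3%, the standard therapy 29/73 = 39.7% → the new therapy
Stage I: the new therapy 8/11 = 72.7%, the standard therapy 79/134 = 59.0% → the new therapy
Stage II: the new therapy 20/38 = 52.6%, the standard therapy 38/98 = 38.8% → the new therapy
Stage IV: the new therapy 111/286 = 38.8%, the standard therapy 3/9 = 33.3% → the new therapy
Overall: the new therapy 217/490 = 44.3%, the standard therapy 149/314 = 47.5% → the standard therapy
The new therapy wins each disease group but the standard therapy wins overall — the comparison reverses. The new therapy's patients skew toward stage IV, which has a lower base rate.

Yes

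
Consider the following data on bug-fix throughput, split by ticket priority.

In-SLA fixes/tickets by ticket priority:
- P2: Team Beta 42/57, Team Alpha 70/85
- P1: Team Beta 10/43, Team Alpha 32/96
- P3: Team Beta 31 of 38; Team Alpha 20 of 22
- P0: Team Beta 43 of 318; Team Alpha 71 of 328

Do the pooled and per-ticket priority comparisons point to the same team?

Yes

P2: Team Beta 42/57 = 73.7%, Team Alpha 70/85 = 82.4% → Team Alpha
P1: Team Beta 10/43 = 23.3%, Team Alpha 32/96 = 33.3% → Team Alpha
P3: Team Beta 31/38 = 81.6%, Team Alpha 20/22 = 90.9% → Team Alpha
P0: Team Beta 43/318 = 13.5%, Team Alpha 71/328 = 21.6% → Team Alpha
Overall: Team Beta 126/456 = 27.6%, Team Alpha 193/531 = 36.3% → Team Alpha
Team Alpha wins overall and in every ticket group — no reversal.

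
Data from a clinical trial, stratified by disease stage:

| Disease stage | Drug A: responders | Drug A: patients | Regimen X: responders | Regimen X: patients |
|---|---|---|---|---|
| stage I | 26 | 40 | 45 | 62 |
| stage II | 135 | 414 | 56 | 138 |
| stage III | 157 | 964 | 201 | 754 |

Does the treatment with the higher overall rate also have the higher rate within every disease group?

Yes

Stage I: Drug A 26/40 = 65.0%, Regimen X 45/62 = 72.6% → Regimen X
Stage II: Drug A 135/414 = 32.6%, Regimen X 56/138 = 40.6% → Regimen X
Stage III: Drug A 157/964 = 16.3%, Regimen X 201/754 = 26.7% → Regimen X
Overall: Drug A 318/1418 = 22.4%, Regimen X 302/954 = 31.7% → Regimen X
Regimen X wins overall and in every disease group — no reversal.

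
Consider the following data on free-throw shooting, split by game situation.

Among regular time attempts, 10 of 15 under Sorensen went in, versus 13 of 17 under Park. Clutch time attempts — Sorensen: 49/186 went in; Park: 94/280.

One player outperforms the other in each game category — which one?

Park

Regular time: Sorensen 10/15 = 66.7%, Park 13/17 = 76.5% → Park
Clutch time: Sorensen 49/186 = 26.3%, Park 94/280 = 33.6% → Park
Park has the higher rate in both groups.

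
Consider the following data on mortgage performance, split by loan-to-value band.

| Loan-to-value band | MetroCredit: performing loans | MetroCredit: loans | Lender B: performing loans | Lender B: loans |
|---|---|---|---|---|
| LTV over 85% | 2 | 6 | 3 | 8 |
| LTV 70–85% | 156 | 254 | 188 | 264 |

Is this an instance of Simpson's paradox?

LTV over 85%: MetroCredit 2/6 = 33.3%, Lender B 3/8 = 37.5% → Lender B
LTV 70–85%: MetroCredit 156/254 = 61.4%, Lender B 188/264 = 71.2% → Lender B
Overall: MetroCredit 158/260 = 60.8%, Lender B 191/272 = 70.2% → Lender B
Lender B wins overall and in every loan-to-value group — no reversal.

No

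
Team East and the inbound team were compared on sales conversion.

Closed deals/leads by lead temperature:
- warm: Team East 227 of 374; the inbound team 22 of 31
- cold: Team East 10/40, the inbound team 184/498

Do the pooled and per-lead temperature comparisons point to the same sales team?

Warm: Team East 227/374 = 60.7%, the inbound team 22/31 = 71.0% → the inbound team
Cold: Team East 10/40 = 25.0%, the inbound team 184/498 = 36.9% → the inbound team
Overall: Team East 237/414 = 57.2%, the inbound team 206/529 = 38.9% → Team East
The inbound team wins each lead group but Team East wins overall — the comparison reverses. The inbound team's leads skew toward cold, which has a lower base rate.

No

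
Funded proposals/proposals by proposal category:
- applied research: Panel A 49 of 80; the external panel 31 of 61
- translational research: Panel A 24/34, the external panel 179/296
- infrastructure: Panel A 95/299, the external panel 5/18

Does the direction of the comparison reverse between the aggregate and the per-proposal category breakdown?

Applied research: Panel A 49/80 = 61.2%, the external panel 31/61 = 50.8% → Panel A
Translational research: Panel A 24/34 = 70.6%, the external panel 179/296 = 60.5% → Panel A
Infrastructure: Panel A 95/299 = 31.8%, the external panel 5/18 = 27.8% → Panel A
Overall: Panel A 168/413 = 40.7%, the external panel 215/375 = 57.3% → the external panel
Panel A wins each proposal group but the external panel wins overall — the comparison reverses. Panel A's proposals skew toward infrastructure, which has a lower base rate.

Yes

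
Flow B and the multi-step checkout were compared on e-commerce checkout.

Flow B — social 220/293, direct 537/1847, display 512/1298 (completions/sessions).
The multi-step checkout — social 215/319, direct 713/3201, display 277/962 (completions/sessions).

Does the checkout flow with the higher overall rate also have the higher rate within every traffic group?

Social: Flow B 220/293 = 75.1%, the multi-step checkout 215/319 = 67.4% → Flow B
Direct: Flow B 537/1847 = 29.1%, the multi-step checkout 713/3201 = 22.3% → Flow B
Display: Flow B 512/1298 = 39.4%, the multi-step checkout 277/962 = 28.8% → Flow B
Overall: Flow B 1269/3438 = 36.9%, the multi-step checkout 1205/4482 = 26.9% → Flow B
Flow B wins overall and in every traffic group — no reversal.

Yes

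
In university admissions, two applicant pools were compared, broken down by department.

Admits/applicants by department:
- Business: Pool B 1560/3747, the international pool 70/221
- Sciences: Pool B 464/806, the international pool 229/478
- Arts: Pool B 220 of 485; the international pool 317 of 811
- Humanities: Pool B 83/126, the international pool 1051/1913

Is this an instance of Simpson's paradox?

Yes

Business: Pool B 1560/3747 = 41.6%, the international pool 70/221 = 31.7% → Pool B
Sciences: Pool B 464/806 = 57.6%, the international pool 229/478 = 47.9% → Pool B
Arts: Pool B 220/485 = 45.4%, the international pool 317/811 = 39.1% → Pool B
Humanities: Pool B 83/126 = 65.9%, the international pool 1051/1913 = 54.9% → Pool B
Overall: Pool B 2327/5164 = 45.1%, the international pool 1667/3423 = 48.7% → the international pool
Pool B wins each department group but the international pool wins overall — the comparison reverses. Pool B's applicants skew toward Business, which has a lower base rate.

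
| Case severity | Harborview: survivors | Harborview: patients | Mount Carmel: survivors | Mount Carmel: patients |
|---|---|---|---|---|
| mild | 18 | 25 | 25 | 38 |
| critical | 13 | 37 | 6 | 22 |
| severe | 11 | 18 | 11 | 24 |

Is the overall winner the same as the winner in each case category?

Yes

Mild: Harborview 18/25 = 72.0%, Mount Carmel 25/38 = 65.8% → Harborview
Critical: Harborview 13/37 = 35.1%, Mount Carmel 6/22 = 27.3% → Harborview
Severe: Harborview 11/18 = 61.1%, Mount Carmel 11/24 = 45.8% → Harborview
Overall: Harborview 42/80 = 52.5%, Mount Carmel 42/84 = 50.0% → Harborview
Harborview wins overall and in every case group — no reversal.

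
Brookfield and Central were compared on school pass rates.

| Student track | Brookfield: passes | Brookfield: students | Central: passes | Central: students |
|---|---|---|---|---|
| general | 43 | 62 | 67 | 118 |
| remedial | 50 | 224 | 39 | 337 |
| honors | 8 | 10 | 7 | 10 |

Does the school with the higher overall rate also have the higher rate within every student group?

Yes

General: Brookfield 43/62 = 69.4%, Central 67/118 = 56.8% → Brookfield
Remedial: Brookfield 50/224 = 22.3%, Central 39/337 = 11.6% → Brookfield
Honors: Brookfield 8/10 = 80.0%, Central 7/10 = 70.0% → Brookfield
Overall: Brookfield 101/296 = 34.1%, Central 113/465 = 24.3% → Brookfield
Brookfield wins overall and in every student group — no reversal.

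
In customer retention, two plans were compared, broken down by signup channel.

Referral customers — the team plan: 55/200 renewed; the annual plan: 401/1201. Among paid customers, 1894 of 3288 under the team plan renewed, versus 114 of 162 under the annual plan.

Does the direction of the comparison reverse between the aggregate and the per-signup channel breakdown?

Yes

Referral: the team plan 55/200 = 27.5%, the annual plan 401/1201 = 33.4% → the annual plan
Paid: the team plan 1894/3288 = 57.6%, the annual plan 114/162 = 70.4% → the annual plan
Overall: the team plan 1949/3488 = 55.9%, the annual plan 515/1363 = 37.8% → the team plan
The annual plan wins each signup group but the team plan wins overall — the comparison reverses. The annual plan's customers skew toward referral, which has a lower base rate.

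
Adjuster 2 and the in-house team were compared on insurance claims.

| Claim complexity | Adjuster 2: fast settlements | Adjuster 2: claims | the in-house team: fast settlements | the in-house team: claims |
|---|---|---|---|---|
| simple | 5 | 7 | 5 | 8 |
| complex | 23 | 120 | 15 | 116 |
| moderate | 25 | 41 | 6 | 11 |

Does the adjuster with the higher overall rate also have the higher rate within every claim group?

Simple: Adjuster 2 5/7 = 71.4%, the in-house team 5/8 = 62.5% → Adjuster 2
Complex: Adjuster 2 23/120 = 19.2%, the in-house team 15/116 = 12.9% → Adjuster 2
Moderate: Adjuster 2 25/41 = 61.0%, the in-house team 6/11 = 54.5% → Adjuster 2
Overall: Adjuster 2 53/168 = 31.5%, the in-house team 26/135 = 19.3% → Adjuster 2
Adjuster 2 wins overall and in every claim group — no reversal.

Yes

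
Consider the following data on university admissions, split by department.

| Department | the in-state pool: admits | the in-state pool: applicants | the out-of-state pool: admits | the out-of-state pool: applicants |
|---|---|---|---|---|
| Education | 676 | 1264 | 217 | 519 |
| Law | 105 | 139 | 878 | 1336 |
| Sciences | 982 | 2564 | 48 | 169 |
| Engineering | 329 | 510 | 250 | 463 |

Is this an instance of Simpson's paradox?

Yes

Education: the in-state pool 676/1264 = 53.5%, the out-of-state pool 217/519 = 41.8% → the in-state pool
Law: the in-state pool 105/139 = 75.5%, the out-of-state pool 878/1336 = 65.7% → the in-state pool
Sciences: the in-state pool 982/2564 = 38.3%, the out-of-state pool 48/169 = 28.4% → the in-state pool
Engineering: the in-state pool 329/510 = 64.5%, the out-of-state pool 250/463 = 54.0% → the in-state pool
Overall: the in-state pool 2092/4477 = 46.7%, the out-of-state pool 1393/2487 = 56.0% → the out-of-state pool
The in-state pool wins each department group but the out-of-state pool wins overall — the comparison reverses. The in-state pool's applicants skew toward Sciences, which has a lower base rate.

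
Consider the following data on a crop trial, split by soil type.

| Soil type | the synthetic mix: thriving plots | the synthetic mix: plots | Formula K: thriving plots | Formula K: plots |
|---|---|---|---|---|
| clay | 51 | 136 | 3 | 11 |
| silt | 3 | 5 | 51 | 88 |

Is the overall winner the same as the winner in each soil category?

No

Clay: the synthetic mix 51/136 = 37.5%, Formula K 3/11 = 27.3% → the synthetic mix
Silt: the synthetic mix 3/5 = 60.0%, Formula K 51/88 = 58.0% → the synthetic mix
Overall: the synthetic mix 54/141 = 38.3%, Formula K 54/99 = 54.5% → Formula K
The synthetic mix wins each soil group but Formula K wins overall — the comparison reverses. The synthetic mix's plots skew toward clay, which has a lower base rate.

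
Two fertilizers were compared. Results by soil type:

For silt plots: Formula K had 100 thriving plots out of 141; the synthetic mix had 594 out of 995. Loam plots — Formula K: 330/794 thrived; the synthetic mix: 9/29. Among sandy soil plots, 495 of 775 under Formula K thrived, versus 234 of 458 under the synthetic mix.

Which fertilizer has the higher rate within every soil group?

Silt: Formula K 100/141 = 70.9%, the synthetic mix 594/995 = 59.7% → Formula K
Loam: Formula K 330/794 = 41.6%, the synthetic mix 9/29 = 31.0% → Formula K
Sandy soil: Formula K 495/775 = 63.9%, the synthetic mix 234/458 = 51.1% → Formula K
Formula K has the higher rate in all 3 groups.

Formula K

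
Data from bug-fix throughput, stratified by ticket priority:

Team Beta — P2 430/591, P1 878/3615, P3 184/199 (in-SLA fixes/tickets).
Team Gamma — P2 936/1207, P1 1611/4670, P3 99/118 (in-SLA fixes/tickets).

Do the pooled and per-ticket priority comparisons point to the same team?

No

P2: Team Beta 430/591 = 72.8%, Team Gamma 936/1207 = 77.5% → Team Gamma
P1: Team Beta 878/3615 = 24.3%, Team Gamma 1611/4670 = 34.5% → Team Gamma
P3: Team Beta 184/199 = 92.5%, Team Gamma 99/118 = 83.9% → Team Beta
Overall: Team Beta 1492/4405 = 33.9%, Team Gamma 2646/5995 = 44.1% → Team Gamma
Neither sweeps: Team Beta wins 1 of 3 groups, Team Gamma wins 2. Team Gamma wins overall but not every group — no Simpson reversal.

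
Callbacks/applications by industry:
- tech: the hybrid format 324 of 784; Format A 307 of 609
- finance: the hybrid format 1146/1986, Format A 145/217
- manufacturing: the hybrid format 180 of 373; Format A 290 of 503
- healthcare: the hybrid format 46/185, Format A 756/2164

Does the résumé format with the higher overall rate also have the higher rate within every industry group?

Tech: the hybrid format 324/784 = 41.3%, Format A 307/609 = 50.4% → Format A
Finance: the hybrid format 1146/1986 = 57.7%, Format A 145/217 = 66.8% → Format A
Manufacturing: the hybrid format 180/373 = 48.3%, Format A 290/503 = 57.7% → Format A
Healthcare: the hybrid format 46/185 = 24.9%, Format A 756/2164 = 34.9% → Format A
Overall: the hybrid format 1696/3328 = 51.0%, Format A 1498/3493 = 42.9% → the hybrid format
Format A wins each industry group but the hybrid format wins overall — the comparison reverses. Format A's applications skew toward healthcare, which has a lower base rate.

No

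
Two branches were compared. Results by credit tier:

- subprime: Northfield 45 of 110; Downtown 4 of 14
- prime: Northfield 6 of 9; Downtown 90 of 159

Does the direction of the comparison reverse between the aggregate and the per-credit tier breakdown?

Subprime: Northfield 45/110 = 40.9%, Downtown 4/14 = 28.6% → Northfield
Prime: Northfield 6/9 = 66.7%, Downtown 90/159 = 56.6% → Northfield
Overall: Northfield 51/119 = 42.9%, Downtown 94/173 = 54.3% → Downtown
Northfield wins each credit group but Downtown wins overall — the comparison reverses. Northfield's applications skew toward subprime, which has a lower base rate.

Yes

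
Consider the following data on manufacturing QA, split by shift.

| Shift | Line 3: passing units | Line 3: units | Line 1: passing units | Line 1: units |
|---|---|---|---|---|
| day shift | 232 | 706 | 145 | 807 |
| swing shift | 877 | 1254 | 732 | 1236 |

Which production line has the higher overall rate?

Line 3

Day shift: Line 3 232/706 = 32.9%, Line 1 145/807 = 18.0% → Line 3
Swing shift: Line 3 877/1254 = 69.9%, Line 1 732/1236 = 59.2% → Line 3
Overall: Line 3 1109/1960 = 56.6%, Line 1 877/2043 = 42.9% → Line 3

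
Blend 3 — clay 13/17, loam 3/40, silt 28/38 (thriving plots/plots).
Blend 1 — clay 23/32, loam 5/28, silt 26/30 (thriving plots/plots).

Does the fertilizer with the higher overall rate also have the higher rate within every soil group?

No

Clay: Blend 3 13/17 = 76.5%, Blend 1 23/32 = 71.9% → Blend 3
Loam: Blend 3 3/40 = 7.5%, Blend 1 5/28 = 17.9% → Blend 1
Silt: Blend 3 28/38 = 73.7%, Blend 1 26/30 = 86.7% → Blend 1
Overall: Blend 3 44/95 = 46.3%, Blend 1 54/90 = 60.0% → Blend 1
Neither sweeps: Blend 3 wins 1 of 3 groups, Blend 1 wins 2. Blend 1 wins overall but not every group — no Simpson reversal.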